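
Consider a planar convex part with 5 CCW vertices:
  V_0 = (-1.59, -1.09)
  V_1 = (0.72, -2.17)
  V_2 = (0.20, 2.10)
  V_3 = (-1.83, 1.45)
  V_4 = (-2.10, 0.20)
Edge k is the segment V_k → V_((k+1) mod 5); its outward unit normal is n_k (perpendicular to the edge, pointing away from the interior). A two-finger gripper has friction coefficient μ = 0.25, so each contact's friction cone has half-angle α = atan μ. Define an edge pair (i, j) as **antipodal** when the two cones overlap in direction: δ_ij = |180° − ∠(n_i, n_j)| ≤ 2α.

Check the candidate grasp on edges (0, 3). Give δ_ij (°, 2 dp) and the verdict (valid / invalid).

δ = 102.87°, invalid

α = atan 0.25 = 14.04°;  2α = 28.07°
edge 0: e_0 = (+2.31, -1.08);  n_0 = (-0.4235, -0.9059)
edge 3: e_3 = (-0.27, -1.25);  n_3 = (-0.9775, +0.2111)
∠(n_0, n_3) = 77.13°
δ = |180° − 77.13°| = 102.87°
102.87° > 2α = 28.07°  →  invalid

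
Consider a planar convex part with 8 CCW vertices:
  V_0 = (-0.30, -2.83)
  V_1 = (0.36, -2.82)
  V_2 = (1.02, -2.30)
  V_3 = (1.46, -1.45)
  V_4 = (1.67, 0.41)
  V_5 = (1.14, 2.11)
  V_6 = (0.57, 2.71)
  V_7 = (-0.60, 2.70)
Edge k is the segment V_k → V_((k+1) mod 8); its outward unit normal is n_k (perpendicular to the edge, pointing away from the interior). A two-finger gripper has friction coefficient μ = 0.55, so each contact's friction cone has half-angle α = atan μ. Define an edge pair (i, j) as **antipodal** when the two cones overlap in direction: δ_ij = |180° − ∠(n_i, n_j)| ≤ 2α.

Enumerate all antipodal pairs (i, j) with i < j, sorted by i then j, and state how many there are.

count = 8; pairs: (0,5), (0,6), (1,6), (1,7), (2,7), (3,7), (4,7), (5,7)

α = atan 0.55 = 28.81°;  2α = 57.62°
n_0 = (+0.0151, -0.9999)
n_1 = (+0.6189, -0.7855)
n_2 = (+0.8881, -0.4597)
n_3 = (+0.9937, -0.1122)
n_4 = (+0.9547, +0.2976)
n_5 = (+0.7250, +0.6887)
n_6 = (-0.0085, +1.0000)
n_7 = (-0.9985, -0.0542)
  (0,1): δ = 142.63°  ·
  (0,2): δ = 118.24°  ·
  (0,3): δ = 97.31°  ·
  (0,4): δ = 73.55°  ·
  (0,5): δ = 47.34°  ✓
  (0,6): δ = 0.38°  ✓
  (0,7): δ = 92.24°  ·
  (1,2): δ = 155.60°  ·
  (1,3): δ = 134.68°  ·
  (1,4): δ = 110.92°  ·
  (1,5): δ = 84.70°  ·
  (1,6): δ = 37.74°  ✓
  (1,7): δ = 54.87°  ✓
  (2,3): δ = 159.07°  ·
  (2,4): δ = 135.32°  ·
  (2,5): δ = 109.10°  ·
  (2,6): δ = 62.14°  ·
  (2,7): δ = 30.47°  ✓
  (3,4): δ = 156.24°  ·
  (3,5): δ = 130.03°  ·
  (3,6): δ = 83.07°  ·
  (3,7): δ = 9.55°  ✓
  (4,5): δ = 153.78°  ·
  (4,6): δ = 106.83°  ·
  (4,7): δ = 14.21°  ✓
  (5,6): δ = 133.04°  ·
  (5,7): δ = 40.43°  ✓
  (6,7): δ = 87.38°  ·
antipodal pairs: 8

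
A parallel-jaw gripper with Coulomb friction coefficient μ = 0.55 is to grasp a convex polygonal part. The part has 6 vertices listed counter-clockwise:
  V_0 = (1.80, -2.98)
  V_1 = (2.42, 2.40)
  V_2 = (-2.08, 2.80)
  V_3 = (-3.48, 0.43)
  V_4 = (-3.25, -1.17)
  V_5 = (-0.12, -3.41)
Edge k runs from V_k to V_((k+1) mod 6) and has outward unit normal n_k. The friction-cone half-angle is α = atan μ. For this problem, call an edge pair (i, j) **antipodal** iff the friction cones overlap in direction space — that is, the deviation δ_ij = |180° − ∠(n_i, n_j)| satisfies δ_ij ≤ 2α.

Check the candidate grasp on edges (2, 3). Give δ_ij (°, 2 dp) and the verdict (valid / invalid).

α = atan 0.55 = 28.81°;  2α = 57.62°
edge 2: e_2 = (-1.40, -2.37);  n_2 = (-0.8610, +0.5086)
edge 3: e_3 = (+0.23, -1.60);  n_3 = (-0.9898, -0.1423)
∠(n_2, n_3) = 38.75°
δ = |180° − 38.75°| = 141.25°
141.25° > 2α = 57.62°  →  invalid

δ = 141.25°, invalid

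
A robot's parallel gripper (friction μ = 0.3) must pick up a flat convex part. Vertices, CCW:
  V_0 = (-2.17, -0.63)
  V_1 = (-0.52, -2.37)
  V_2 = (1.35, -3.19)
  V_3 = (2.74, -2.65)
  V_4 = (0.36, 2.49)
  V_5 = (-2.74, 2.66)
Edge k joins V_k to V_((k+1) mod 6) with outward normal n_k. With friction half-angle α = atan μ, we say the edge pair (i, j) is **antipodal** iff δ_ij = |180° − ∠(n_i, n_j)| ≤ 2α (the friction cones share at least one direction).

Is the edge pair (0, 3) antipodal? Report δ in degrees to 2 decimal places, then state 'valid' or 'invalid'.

δ = 18.63°, valid

α = atan 0.3 = 16.70°;  2α = 33.40°
edge 0: e_0 = (+1.65, -1.74);  n_0 = (-0.7256, -0.6881)
edge 3: e_3 = (-2.38, +5.14);  n_3 = (+0.9074, +0.4202)
∠(n_0, n_3) = 161.37°
δ = |180° − 161.37°| = 18.63°
18.63° ≤ 2α = 33.40°  →  valid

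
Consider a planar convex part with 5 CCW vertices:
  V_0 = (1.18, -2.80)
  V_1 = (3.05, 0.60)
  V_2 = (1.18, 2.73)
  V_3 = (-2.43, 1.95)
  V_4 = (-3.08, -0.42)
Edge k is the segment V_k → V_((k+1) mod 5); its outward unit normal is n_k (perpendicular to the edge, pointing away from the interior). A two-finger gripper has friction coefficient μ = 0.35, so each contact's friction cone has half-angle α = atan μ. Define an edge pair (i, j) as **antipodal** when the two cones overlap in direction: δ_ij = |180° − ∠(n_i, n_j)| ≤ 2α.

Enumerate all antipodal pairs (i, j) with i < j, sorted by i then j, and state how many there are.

count = 2; pairs: (0,3), (1,4)

α = atan 0.35 = 19.29°;  2α = 38.58°
n_0 = (+0.8762, -0.4819)
n_1 = (+0.7515, +0.6598)
n_2 = (-0.2112, +0.9774)
n_3 = (-0.9644, +0.2645)
n_4 = (-0.4877, -0.8730)
  (0,1): δ = 109.91°  ·
  (0,2): δ = 49.00°  ·
  (0,3): δ = 13.47°  ✓
  (0,4): δ = 89.62°  ·
  (1,2): δ = 119.09°  ·
  (1,3): δ = 56.62°  ·
  (1,4): δ = 19.53°  ✓
  (2,3): δ = 117.53°  ·
  (2,4): δ = 41.38°  ·
  (3,4): δ = 103.85°  ·
antipodal pairs: 2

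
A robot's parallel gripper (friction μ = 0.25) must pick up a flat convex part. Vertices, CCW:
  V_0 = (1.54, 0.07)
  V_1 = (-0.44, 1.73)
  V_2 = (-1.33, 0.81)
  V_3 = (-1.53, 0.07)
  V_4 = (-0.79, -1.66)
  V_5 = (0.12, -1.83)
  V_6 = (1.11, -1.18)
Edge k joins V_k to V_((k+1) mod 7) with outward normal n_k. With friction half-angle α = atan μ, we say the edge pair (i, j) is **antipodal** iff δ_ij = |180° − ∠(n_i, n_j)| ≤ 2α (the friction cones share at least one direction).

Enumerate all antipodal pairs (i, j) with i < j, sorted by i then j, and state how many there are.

count = 4; pairs: (0,3), (1,5), (1,6), (2,6)

α = atan 0.25 = 14.04°;  2α = 28.07°
n_0 = (+0.6425, +0.7663)
n_1 = (-0.7187, +0.6953)
n_2 = (-0.9654, +0.2609)
n_3 = (-0.9194, -0.3933)
n_4 = (-0.1836, -0.9830)
n_5 = (+0.5488, -0.8359)
n_6 = (+0.9456, -0.3253)
  (0,1): δ = 94.07°  ·
  (0,2): δ = 65.15°  ·
  (0,3): δ = 26.87°  ✓
  (0,4): δ = 29.39°  ·
  (0,5): δ = 73.26°  ·
  (0,6): δ = 110.99°  ·
  (1,2): δ = 151.07°  ·
  (1,3): δ = 112.79°  ·
  (1,4): δ = 56.53°  ·
  (1,5): δ = 12.66°  ✓
  (1,6): δ = 25.07°  ✓
  (2,3): δ = 141.72°  ·
  (2,4): δ = 85.46°  ·
  (2,5): δ = 41.59°  ·
  (2,6): δ = 3.86°  ✓
  (3,4): δ = 123.74°  ·
  (3,5): δ = 79.87°  ·
  (3,6): δ = 42.14°  ·
  (4,5): δ = 136.13°  ·
  (4,6): δ = 98.40°  ·
  (5,6): δ = 142.27°  ·
antipodal pairs: 4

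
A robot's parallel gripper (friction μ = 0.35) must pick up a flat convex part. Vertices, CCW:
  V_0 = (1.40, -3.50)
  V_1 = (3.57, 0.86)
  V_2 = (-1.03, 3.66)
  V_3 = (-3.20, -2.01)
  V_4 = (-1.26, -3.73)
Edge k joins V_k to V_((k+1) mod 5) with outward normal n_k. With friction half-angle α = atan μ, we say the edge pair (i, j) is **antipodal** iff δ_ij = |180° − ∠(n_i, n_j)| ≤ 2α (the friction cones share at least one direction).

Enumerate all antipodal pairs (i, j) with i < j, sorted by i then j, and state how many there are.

α = atan 0.35 = 19.29°;  2α = 38.58°
n_0 = (+0.8952, -0.4456)
n_1 = (+0.5199, +0.8542)
n_2 = (-0.9339, +0.3574)
n_3 = (-0.6634, -0.7483)
n_4 = (+0.0861, -0.9963)
  (0,1): δ = 94.87°  ·
  (0,2): δ = 5.52°  ✓
  (0,3): δ = 74.90°  ·
  (0,4): δ = 121.40°  ·
  (1,2): δ = 79.61°  ·
  (1,3): δ = 10.23°  ✓
  (1,4): δ = 36.27°  ✓
  (2,3): δ = 110.62°  ·
  (2,4): δ = 64.12°  ·
  (3,4): δ = 133.50°  ·
antipodal pairs: 3

count = 3; pairs: (0,2), (1,3), (1,4)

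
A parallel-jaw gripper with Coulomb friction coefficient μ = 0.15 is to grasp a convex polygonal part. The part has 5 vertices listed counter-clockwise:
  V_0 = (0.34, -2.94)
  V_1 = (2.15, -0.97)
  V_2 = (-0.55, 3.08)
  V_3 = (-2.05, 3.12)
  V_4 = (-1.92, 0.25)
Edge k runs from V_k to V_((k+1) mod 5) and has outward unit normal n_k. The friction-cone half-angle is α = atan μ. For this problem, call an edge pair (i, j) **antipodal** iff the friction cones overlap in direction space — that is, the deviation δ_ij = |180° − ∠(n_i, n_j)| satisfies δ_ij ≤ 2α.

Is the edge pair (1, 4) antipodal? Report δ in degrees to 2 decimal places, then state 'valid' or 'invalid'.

δ = 1.63°, valid

α = atan 0.15 = 8.53°;  2α = 17.06°
edge 1: e_1 = (-2.70, +4.05);  n_1 = (+0.8321, +0.5547)
edge 4: e_4 = (+2.26, -3.19);  n_4 = (-0.8160, -0.5781)
∠(n_1, n_4) = 178.37°
δ = |180° − 178.37°| = 1.63°
1.63° ≤ 2α = 17.06°  →  valid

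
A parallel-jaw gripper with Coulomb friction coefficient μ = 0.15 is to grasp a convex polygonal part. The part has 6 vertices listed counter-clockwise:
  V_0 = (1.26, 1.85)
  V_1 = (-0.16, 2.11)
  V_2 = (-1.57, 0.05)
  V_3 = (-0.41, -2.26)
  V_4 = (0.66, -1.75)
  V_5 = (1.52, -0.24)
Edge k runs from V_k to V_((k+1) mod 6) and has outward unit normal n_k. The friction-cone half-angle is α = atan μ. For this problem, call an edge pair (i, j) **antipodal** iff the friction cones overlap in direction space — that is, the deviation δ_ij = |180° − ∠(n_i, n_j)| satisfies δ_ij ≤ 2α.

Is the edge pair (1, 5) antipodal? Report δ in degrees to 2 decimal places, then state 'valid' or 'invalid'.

α = atan 0.15 = 8.53°;  2α = 17.06°
edge 1: e_1 = (-1.41, -2.06);  n_1 = (-0.8252, +0.5648)
edge 5: e_5 = (-0.26, +2.09);  n_5 = (+0.9924, +0.1235)
∠(n_1, n_5) = 138.52°
δ = |180° − 138.52°| = 41.48°
41.48° > 2α = 17.06°  →  invalid

δ = 41.48°, invalid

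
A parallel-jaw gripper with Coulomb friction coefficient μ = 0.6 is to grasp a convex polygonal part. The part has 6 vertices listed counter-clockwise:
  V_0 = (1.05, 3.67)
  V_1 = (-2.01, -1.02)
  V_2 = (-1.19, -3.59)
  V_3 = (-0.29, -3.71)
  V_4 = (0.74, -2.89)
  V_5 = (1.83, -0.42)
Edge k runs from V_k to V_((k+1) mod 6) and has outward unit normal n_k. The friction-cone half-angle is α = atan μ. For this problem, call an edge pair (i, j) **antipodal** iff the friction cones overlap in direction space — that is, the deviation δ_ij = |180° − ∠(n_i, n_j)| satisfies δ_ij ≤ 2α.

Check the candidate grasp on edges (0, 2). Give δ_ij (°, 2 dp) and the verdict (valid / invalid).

α = atan 0.6 = 30.96°;  2α = 61.93°
edge 0: e_0 = (-3.06, -4.69);  n_0 = (-0.8375, +0.5464)
edge 2: e_2 = (+0.90, -0.12);  n_2 = (-0.1322, -0.9912)
∠(n_0, n_2) = 115.53°
δ = |180° − 115.53°| = 64.47°
64.47° > 2α = 61.93°  →  invalid

δ = 64.47°, invalid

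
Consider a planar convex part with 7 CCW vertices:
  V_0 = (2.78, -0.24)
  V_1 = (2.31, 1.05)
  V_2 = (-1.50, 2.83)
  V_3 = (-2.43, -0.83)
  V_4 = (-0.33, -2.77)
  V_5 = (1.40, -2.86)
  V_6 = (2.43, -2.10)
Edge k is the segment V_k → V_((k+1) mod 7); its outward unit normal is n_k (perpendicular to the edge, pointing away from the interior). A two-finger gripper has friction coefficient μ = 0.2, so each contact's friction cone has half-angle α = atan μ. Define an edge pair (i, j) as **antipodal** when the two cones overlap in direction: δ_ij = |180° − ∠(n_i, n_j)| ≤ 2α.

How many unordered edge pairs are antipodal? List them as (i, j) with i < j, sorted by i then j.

α = atan 0.2 = 11.31°;  2α = 22.62°
n_0 = (+0.9396, +0.3423)
n_1 = (+0.4233, +0.9060)
n_2 = (-0.9692, +0.2463)
n_3 = (-0.6786, -0.7345)
n_4 = (-0.0520, -0.9986)
n_5 = (+0.5937, -0.8047)
n_6 = (+0.9828, -0.1849)
  (0,1): δ = 135.06°  ·
  (0,2): δ = 34.28°  ·
  (0,3): δ = 27.25°  ·
  (0,4): δ = 67.00°  ·
  (0,5): δ = 106.40°  ·
  (0,6): δ = 149.32°  ·
  (1,2): δ = 79.22°  ·
  (1,3): δ = 17.69°  ✓
  (1,4): δ = 22.06°  ✓
  (1,5): δ = 61.46°  ·
  (1,6): δ = 104.38°  ·
  (2,3): δ = 118.48°  ·
  (2,4): δ = 78.72°  ·
  (2,5): δ = 39.32°  ·
  (2,6): δ = 3.60°  ✓
  (3,4): δ = 140.25°  ·
  (3,5): δ = 100.85°  ·
  (3,6): δ = 57.92°  ·
  (4,5): δ = 140.60°  ·
  (4,6): δ = 97.68°  ·
  (5,6): δ = 137.08°  ·
antipodal pairs: 3

count = 3; pairs: (1,3), (1,4), (2,6)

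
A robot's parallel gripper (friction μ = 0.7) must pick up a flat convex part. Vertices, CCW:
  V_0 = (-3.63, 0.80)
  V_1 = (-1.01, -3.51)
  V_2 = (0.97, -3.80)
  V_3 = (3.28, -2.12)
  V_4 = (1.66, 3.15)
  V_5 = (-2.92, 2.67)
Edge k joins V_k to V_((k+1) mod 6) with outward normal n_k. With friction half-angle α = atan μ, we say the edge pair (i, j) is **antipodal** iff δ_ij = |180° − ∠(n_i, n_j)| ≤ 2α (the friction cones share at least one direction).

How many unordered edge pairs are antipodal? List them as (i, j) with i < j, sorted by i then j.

count = 7; pairs: (0,3), (0,4), (1,3), (1,4), (2,4), (2,5), (3,5)

α = atan 0.7 = 34.99°;  2α = 69.98°
n_0 = (-0.8545, -0.5194)
n_1 = (-0.1449, -0.9894)
n_2 = (+0.5882, -0.8087)
n_3 = (+0.9559, +0.2938)
n_4 = (-0.1042, +0.9946)
n_5 = (-0.9349, +0.3550)
  (0,1): δ = 129.63°  ·
  (0,2): δ = 85.27°  ·
  (0,3): δ = 14.21°  ✓
  (0,4): δ = 64.69°  ✓
  (0,5): δ = 127.91°  ·
  (1,2): δ = 135.64°  ·
  (1,3): δ = 64.58°  ✓
  (1,4): δ = 14.32°  ✓
  (1,5): δ = 77.54°  ·
  (2,3): δ = 108.94°  ·
  (2,4): δ = 30.04°  ✓
  (2,5): δ = 33.18°  ✓
  (3,4): δ = 101.10°  ·
  (3,5): δ = 37.88°  ✓
  (4,5): δ = 116.77°  ·
antipodal pairs: 7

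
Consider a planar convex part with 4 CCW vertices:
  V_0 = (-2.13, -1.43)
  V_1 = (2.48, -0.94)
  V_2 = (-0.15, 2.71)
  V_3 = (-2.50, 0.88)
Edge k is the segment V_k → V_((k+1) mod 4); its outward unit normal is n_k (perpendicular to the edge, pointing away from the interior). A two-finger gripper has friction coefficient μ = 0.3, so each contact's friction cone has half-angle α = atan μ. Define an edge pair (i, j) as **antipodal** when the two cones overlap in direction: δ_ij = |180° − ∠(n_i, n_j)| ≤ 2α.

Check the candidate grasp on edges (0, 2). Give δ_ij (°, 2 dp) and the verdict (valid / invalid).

α = atan 0.3 = 16.70°;  2α = 33.40°
edge 0: e_0 = (+4.61, +0.49);  n_0 = (+0.1057, -0.9944)
edge 2: e_2 = (-2.35, -1.83);  n_2 = (-0.6144, +0.7890)
∠(n_0, n_2) = 148.16°
δ = |180° − 148.16°| = 31.84°
31.84° ≤ 2α = 33.40°  →  valid

δ = 31.84°, valid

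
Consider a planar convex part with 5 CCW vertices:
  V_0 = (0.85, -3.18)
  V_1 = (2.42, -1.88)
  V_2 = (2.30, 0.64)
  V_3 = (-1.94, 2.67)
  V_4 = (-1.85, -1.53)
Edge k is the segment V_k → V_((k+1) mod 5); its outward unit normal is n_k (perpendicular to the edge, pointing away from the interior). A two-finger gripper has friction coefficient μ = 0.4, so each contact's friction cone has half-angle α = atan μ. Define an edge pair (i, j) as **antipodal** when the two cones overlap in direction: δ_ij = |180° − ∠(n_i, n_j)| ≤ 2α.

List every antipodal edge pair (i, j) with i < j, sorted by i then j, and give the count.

count = 2; pairs: (1,3), (2,4)

α = atan 0.4 = 21.80°;  2α = 43.60°
n_0 = (+0.6378, -0.7702)
n_1 = (+0.9989, +0.0476)
n_2 = (+0.4318, +0.9020)
n_3 = (-0.9998, -0.0214)
n_4 = (-0.5215, -0.8533)
  (0,1): δ = 126.90°  ·
  (0,2): δ = 65.21°  ·
  (0,3): δ = 51.60°  ·
  (0,4): δ = 108.94°  ·
  (1,2): δ = 118.31°  ·
  (1,3): δ = 1.50°  ✓
  (1,4): δ = 55.84°  ·
  (2,3): δ = 63.19°  ·
  (2,4): δ = 5.85°  ✓
  (3,4): δ = 122.66°  ·
antipodal pairs: 2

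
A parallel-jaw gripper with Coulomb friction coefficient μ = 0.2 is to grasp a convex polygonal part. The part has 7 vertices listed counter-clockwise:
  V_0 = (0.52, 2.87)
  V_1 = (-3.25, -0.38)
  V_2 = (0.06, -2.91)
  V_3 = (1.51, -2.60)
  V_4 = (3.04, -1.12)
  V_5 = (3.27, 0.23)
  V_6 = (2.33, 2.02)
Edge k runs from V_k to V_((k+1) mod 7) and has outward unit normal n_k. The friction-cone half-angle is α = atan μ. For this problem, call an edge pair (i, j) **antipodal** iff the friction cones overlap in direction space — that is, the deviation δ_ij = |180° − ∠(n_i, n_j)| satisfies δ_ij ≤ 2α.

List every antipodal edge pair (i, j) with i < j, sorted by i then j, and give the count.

count = 2; pairs: (0,3), (1,6)

α = atan 0.2 = 11.31°;  2α = 22.62°
n_0 = (-0.6529, +0.7574)
n_1 = (-0.6073, -0.7945)
n_2 = (+0.2091, -0.9779)
n_3 = (+0.6953, -0.7188)
n_4 = (+0.9858, -0.1680)
n_5 = (+0.8853, +0.4649)
n_6 = (+0.4251, +0.9052)
  (0,1): δ = 78.16°  ·
  (0,2): δ = 28.70°  ·
  (0,3): δ = 3.28°  ✓
  (0,4): δ = 39.57°  ·
  (0,5): δ = 76.94°  ·
  (0,6): δ = 114.08°  ·
  (1,2): δ = 130.54°  ·
  (1,3): δ = 98.56°  ·
  (1,4): δ = 62.28°  ·
  (1,5): δ = 24.90°  ·
  (1,6): δ = 12.24°  ✓
  (2,3): δ = 148.02°  ·
  (2,4): δ = 111.74°  ·
  (2,5): δ = 74.36°  ·
  (2,6): δ = 37.22°  ·
  (3,4): δ = 143.72°  ·
  (3,5): δ = 106.34°  ·
  (3,6): δ = 69.20°  ·
  (4,5): δ = 142.63°  ·
  (4,6): δ = 105.49°  ·
  (5,6): δ = 142.86°  ·
antipodal pairs: 2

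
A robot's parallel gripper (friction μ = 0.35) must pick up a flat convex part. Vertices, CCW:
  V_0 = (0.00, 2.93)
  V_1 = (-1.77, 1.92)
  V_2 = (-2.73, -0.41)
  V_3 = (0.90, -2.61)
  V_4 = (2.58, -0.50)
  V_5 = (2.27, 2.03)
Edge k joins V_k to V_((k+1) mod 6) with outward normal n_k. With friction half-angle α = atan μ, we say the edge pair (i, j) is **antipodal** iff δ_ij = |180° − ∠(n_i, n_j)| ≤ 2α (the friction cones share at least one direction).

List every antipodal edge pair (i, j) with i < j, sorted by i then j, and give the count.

count = 4; pairs: (0,3), (1,3), (1,4), (2,5)

α = atan 0.35 = 19.29°;  2α = 38.58°
n_0 = (-0.4956, +0.8685)
n_1 = (-0.9246, +0.3809)
n_2 = (-0.5183, -0.8552)
n_3 = (+0.7823, -0.6229)
n_4 = (+0.9926, +0.1216)
n_5 = (+0.3686, +0.9296)
  (0,1): δ = 142.10°  ·
  (0,2): δ = 60.93°  ·
  (0,3): δ = 21.76°  ✓
  (0,4): δ = 67.28°  ·
  (0,5): δ = 128.66°  ·
  (1,2): δ = 98.83°  ·
  (1,3): δ = 16.13°  ✓
  (1,4): δ = 29.38°  ✓
  (1,5): δ = 90.77°  ·
  (2,3): δ = 97.31°  ·
  (2,4): δ = 51.80°  ·
  (2,5): δ = 9.59°  ✓
  (3,4): δ = 134.49°  ·
  (3,5): δ = 73.10°  ·
  (4,5): δ = 118.61°  ·
antipodal pairs: 4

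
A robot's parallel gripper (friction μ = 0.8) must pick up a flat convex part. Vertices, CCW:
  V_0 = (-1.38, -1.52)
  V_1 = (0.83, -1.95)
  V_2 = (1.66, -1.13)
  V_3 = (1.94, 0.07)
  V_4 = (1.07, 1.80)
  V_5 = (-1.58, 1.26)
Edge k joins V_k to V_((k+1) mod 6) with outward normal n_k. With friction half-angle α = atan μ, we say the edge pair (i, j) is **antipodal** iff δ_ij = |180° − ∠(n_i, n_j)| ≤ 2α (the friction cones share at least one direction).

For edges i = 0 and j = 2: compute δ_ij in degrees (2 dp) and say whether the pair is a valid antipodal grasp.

α = atan 0.8 = 38.66°;  2α = 77.32°
edge 0: e_0 = (+2.21, -0.43);  n_0 = (-0.1910, -0.9816)
edge 2: e_2 = (+0.28, +1.20);  n_2 = (+0.9738, -0.2272)
∠(n_0, n_2) = 87.88°
δ = |180° − 87.88°| = 92.12°
92.12° > 2α = 77.32°  →  invalid

δ = 92.12°, invalid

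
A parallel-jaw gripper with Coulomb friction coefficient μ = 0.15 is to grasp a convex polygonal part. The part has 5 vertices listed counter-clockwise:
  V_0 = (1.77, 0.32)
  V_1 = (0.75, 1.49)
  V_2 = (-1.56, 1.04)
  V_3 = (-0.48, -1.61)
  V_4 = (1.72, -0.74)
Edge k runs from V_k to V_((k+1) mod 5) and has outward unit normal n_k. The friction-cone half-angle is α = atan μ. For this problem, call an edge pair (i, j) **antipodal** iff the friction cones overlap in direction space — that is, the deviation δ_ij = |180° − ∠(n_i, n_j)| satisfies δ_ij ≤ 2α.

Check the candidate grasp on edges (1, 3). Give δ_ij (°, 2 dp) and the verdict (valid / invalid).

δ = 10.55°, valid

α = atan 0.15 = 8.53°;  2α = 17.06°
edge 1: e_1 = (-2.31, -0.45);  n_1 = (-0.1912, +0.9815)
edge 3: e_3 = (+2.20, +0.87);  n_3 = (+0.3677, -0.9299)
∠(n_1, n_3) = 169.45°
δ = |180° − 169.45°| = 10.55°
10.55° ≤ 2α = 17.06°  →  valid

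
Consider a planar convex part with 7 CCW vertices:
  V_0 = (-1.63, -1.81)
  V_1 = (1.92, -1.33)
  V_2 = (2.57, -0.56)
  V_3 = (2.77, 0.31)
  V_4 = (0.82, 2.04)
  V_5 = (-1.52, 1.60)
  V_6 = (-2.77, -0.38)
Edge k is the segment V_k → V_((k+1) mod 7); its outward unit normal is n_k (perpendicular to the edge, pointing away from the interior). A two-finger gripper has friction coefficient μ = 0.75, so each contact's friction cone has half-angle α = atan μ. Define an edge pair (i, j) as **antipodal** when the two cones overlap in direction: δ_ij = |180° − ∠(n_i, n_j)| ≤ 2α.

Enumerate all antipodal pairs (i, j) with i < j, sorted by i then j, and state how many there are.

count = 10; pairs: (0,3), (0,4), (0,5), (1,4), (1,5), (2,4), (2,5), (2,6), (3,6), (4,6)

α = atan 0.75 = 36.87°;  2α = 73.74°
n_0 = (+0.1340, -0.9910)
n_1 = (+0.7641, -0.6451)
n_2 = (+0.9746, -0.2240)
n_3 = (+0.6636, +0.7480)
n_4 = (-0.1848, +0.9828)
n_5 = (-0.8456, +0.5338)
n_6 = (-0.7819, -0.6234)
  (0,1): δ = 137.87°  ·
  (0,2): δ = 110.65°  ·
  (0,3): δ = 49.28°  ✓
  (0,4): δ = 2.95°  ✓
  (0,5): δ = 50.03°  ✓
  (0,6): δ = 120.86°  ·
  (1,2): δ = 152.78°  ·
  (1,3): δ = 91.41°  ·
  (1,4): δ = 39.18°  ✓
  (1,5): δ = 7.90°  ✓
  (1,6): δ = 78.73°  ·
  (2,3): δ = 118.63°  ·
  (2,4): δ = 66.40°  ✓
  (2,5): δ = 19.32°  ✓
  (2,6): δ = 51.51°  ✓
  (3,4): δ = 127.77°  ·
  (3,5): δ = 80.69°  ·
  (3,6): δ = 9.86°  ✓
  (4,5): δ = 132.91°  ·
  (4,6): δ = 62.09°  ✓
  (5,6): δ = 109.17°  ·
antipodal pairs: 10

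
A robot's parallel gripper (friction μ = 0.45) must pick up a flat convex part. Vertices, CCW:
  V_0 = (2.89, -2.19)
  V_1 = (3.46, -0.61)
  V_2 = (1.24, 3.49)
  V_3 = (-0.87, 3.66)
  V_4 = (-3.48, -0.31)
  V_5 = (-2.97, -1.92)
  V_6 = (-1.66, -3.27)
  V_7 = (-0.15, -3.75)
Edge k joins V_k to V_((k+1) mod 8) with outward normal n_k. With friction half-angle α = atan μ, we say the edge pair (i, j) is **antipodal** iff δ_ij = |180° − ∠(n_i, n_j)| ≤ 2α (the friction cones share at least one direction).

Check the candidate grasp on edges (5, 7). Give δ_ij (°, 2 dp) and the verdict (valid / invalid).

α = atan 0.45 = 24.23°;  2α = 48.46°
edge 5: e_5 = (+1.31, -1.35);  n_5 = (-0.7177, -0.6964)
edge 7: e_7 = (+3.04, +1.56);  n_7 = (+0.4566, -0.8897)
∠(n_5, n_7) = 73.03°
δ = |180° − 73.03°| = 106.97°
106.97° > 2α = 48.46°  →  invalid

δ = 106.97°, invalid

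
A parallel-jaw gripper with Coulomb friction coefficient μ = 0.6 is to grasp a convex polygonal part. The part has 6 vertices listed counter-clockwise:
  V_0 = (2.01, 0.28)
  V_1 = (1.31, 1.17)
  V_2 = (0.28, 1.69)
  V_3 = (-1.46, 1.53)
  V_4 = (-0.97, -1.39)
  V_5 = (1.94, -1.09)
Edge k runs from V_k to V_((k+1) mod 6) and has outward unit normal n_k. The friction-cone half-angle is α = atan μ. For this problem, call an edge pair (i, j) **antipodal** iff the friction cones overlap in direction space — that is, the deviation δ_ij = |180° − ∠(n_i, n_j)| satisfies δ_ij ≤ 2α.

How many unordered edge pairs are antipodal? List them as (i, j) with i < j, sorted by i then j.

α = atan 0.6 = 30.96°;  2α = 61.93°
n_0 = (+0.7860, +0.6182)
n_1 = (+0.4507, +0.8927)
n_2 = (-0.0916, +0.9958)
n_3 = (-0.9862, -0.1655)
n_4 = (+0.1025, -0.9947)
n_5 = (+0.9987, -0.0510)
  (0,1): δ = 154.97°  ·
  (0,2): δ = 122.93°  ·
  (0,3): δ = 28.66°  ✓
  (0,4): δ = 57.70°  ✓
  (0,5): δ = 138.89°  ·
  (1,2): δ = 147.96°  ·
  (1,3): δ = 53.69°  ✓
  (1,4): δ = 32.67°  ✓
  (1,5): δ = 113.86°  ·
  (2,3): δ = 85.73°  ·
  (2,4): δ = 0.63°  ✓
  (2,5): δ = 81.82°  ·
  (3,4): δ = 93.64°  ·
  (3,5): δ = 12.45°  ✓
  (4,5): δ = 98.81°  ·
antipodal pairs: 6

count = 6; pairs: (0,3), (0,4), (1,3), (1,4), (2,4), (3,5)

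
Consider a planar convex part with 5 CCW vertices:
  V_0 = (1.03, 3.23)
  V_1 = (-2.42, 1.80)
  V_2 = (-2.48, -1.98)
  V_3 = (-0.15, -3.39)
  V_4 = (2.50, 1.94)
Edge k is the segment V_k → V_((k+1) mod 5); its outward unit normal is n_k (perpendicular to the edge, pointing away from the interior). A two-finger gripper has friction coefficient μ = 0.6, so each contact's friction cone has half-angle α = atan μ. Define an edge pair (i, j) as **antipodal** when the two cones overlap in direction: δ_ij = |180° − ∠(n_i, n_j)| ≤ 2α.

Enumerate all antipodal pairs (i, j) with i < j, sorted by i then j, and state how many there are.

α = atan 0.6 = 30.96°;  2α = 61.93°
n_0 = (-0.3829, +0.9238)
n_1 = (-0.9999, +0.0159)
n_2 = (-0.5177, -0.8555)
n_3 = (+0.8954, -0.4452)
n_4 = (+0.6596, +0.7516)
  (0,1): δ = 113.42°  ·
  (0,2): δ = 53.69°  ✓
  (0,3): δ = 41.05°  ✓
  (0,4): δ = 116.22°  ·
  (1,2): δ = 120.27°  ·
  (1,3): δ = 25.53°  ✓
  (1,4): δ = 49.64°  ✓
  (2,3): δ = 85.26°  ·
  (2,4): δ = 10.09°  ✓
  (3,4): δ = 104.83°  ·
antipodal pairs: 5

count = 5; pairs: (0,2), (0,3), (1,3), (1,4), (2,4)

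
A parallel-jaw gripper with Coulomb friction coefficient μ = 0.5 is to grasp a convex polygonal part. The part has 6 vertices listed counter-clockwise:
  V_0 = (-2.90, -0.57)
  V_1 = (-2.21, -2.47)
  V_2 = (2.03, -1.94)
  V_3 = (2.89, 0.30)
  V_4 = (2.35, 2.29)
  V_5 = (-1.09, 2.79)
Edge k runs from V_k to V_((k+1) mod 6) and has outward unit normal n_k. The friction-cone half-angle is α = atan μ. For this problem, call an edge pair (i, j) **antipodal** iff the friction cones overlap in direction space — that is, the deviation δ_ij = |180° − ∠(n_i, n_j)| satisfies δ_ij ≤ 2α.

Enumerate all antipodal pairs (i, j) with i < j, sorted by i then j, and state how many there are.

α = atan 0.5 = 26.57°;  2α = 53.13°
n_0 = (-0.9399, -0.3413)
n_1 = (+0.1240, -0.9923)
n_2 = (+0.9336, -0.3584)
n_3 = (+0.9651, +0.2619)
n_4 = (+0.1438, +0.9896)
n_5 = (-0.8804, +0.4743)
  (0,1): δ = 102.83°  ·
  (0,2): δ = 40.96°  ✓
  (0,3): δ = 4.78°  ✓
  (0,4): δ = 61.77°  ·
  (0,5): δ = 131.73°  ·
  (1,2): δ = 118.13°  ·
  (1,3): δ = 81.94°  ·
  (1,4): δ = 15.39°  ✓
  (1,5): δ = 54.56°  ·
  (2,3): δ = 143.81°  ·
  (2,4): δ = 77.27°  ·
  (2,5): δ = 7.31°  ✓
  (3,4): δ = 113.45°  ·
  (3,5): δ = 43.49°  ✓
  (4,5): δ = 110.04°  ·
antipodal pairs: 5

count = 5; pairs: (0,2), (0,3), (1,4), (2,5), (3,5)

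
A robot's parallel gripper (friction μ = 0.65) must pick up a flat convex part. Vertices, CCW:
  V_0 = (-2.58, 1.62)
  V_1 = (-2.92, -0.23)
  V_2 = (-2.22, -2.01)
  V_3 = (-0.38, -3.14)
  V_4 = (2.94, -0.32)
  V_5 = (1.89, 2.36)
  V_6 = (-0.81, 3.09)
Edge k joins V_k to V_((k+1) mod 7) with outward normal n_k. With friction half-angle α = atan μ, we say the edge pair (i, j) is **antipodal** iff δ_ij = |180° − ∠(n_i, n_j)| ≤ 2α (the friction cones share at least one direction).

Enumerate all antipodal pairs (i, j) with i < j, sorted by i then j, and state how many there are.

count = 8; pairs: (0,3), (0,4), (1,4), (1,5), (2,4), (2,5), (3,5), (3,6)

α = atan 0.65 = 33.02°;  2α = 66.05°
n_0 = (-0.9835, +0.1808)
n_1 = (-0.9306, -0.3660)
n_2 = (-0.5233, -0.8521)
n_3 = (+0.6474, -0.7622)
n_4 = (+0.9311, +0.3648)
n_5 = (+0.2610, +0.9653)
n_6 = (-0.6389, +0.7693)
  (0,1): δ = 148.12°  ·
  (0,2): δ = 111.14°  ·
  (0,3): δ = 39.24°  ✓
  (0,4): δ = 31.81°  ✓
  (0,5): δ = 85.28°  ·
  (0,6): δ = 140.12°  ·
  (1,2): δ = 143.02°  ·
  (1,3): δ = 71.12°  ·
  (1,4): δ = 0.07°  ✓
  (1,5): δ = 53.40°  ✓
  (1,6): δ = 108.24°  ·
  (2,3): δ = 108.10°  ·
  (2,4): δ = 37.05°  ✓
  (2,5): δ = 16.43°  ✓
  (2,6): δ = 71.27°  ·
  (3,4): δ = 108.95°  ·
  (3,5): δ = 55.47°  ✓
  (3,6): δ = 0.63°  ✓
  (4,5): δ = 126.52°  ·
  (4,6): δ = 71.68°  ·
  (5,6): δ = 125.16°  ·
antipodal pairs: 8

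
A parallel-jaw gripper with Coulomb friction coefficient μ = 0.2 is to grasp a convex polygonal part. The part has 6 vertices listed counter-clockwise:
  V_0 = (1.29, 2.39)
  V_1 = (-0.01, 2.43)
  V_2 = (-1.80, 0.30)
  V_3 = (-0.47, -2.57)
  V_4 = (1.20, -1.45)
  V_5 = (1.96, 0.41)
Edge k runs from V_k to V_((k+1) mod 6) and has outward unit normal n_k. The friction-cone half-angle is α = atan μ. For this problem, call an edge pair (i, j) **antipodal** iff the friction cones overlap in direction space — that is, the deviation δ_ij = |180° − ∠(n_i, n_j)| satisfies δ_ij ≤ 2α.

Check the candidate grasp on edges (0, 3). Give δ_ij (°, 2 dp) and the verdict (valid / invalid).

δ = 35.61°, invalid

α = atan 0.2 = 11.31°;  2α = 22.62°
edge 0: e_0 = (-1.30, +0.04);  n_0 = (+0.0308, +0.9995)
edge 3: e_3 = (+1.67, +1.12);  n_3 = (+0.5570, -0.8305)
∠(n_0, n_3) = 144.39°
δ = |180° − 144.39°| = 35.61°
35.61° > 2α = 22.62°  →  invalid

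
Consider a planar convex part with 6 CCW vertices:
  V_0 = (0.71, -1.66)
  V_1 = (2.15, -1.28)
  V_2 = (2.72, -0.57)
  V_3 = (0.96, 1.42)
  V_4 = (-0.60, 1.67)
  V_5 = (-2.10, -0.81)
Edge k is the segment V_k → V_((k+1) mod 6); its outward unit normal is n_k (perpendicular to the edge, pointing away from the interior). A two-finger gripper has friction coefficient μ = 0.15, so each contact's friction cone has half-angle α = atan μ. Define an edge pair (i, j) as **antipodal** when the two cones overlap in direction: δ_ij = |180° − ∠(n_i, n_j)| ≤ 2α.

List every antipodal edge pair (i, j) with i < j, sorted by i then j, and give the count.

α = atan 0.15 = 8.53°;  2α = 17.06°
n_0 = (+0.2552, -0.9669)
n_1 = (+0.7798, -0.6260)
n_2 = (+0.7491, +0.6625)
n_3 = (+0.1582, +0.9874)
n_4 = (-0.8557, +0.5175)
n_5 = (-0.2895, -0.9572)
  (0,1): δ = 143.54°  ·
  (0,2): δ = 63.29°  ·
  (0,3): δ = 23.89°  ·
  (0,4): δ = 44.05°  ·
  (0,5): δ = 148.39°  ·
  (1,2): δ = 99.75°  ·
  (1,3): δ = 60.35°  ·
  (1,4): δ = 7.59°  ✓
  (1,5): δ = 111.93°  ·
  (2,3): δ = 140.59°  ·
  (2,4): δ = 72.66°  ·
  (2,5): δ = 31.68°  ·
  (3,4): δ = 112.06°  ·
  (3,5): δ = 7.73°  ✓
  (4,5): δ = 75.66°  ·
antipodal pairs: 2

count = 2; pairs: (1,4), (3,5)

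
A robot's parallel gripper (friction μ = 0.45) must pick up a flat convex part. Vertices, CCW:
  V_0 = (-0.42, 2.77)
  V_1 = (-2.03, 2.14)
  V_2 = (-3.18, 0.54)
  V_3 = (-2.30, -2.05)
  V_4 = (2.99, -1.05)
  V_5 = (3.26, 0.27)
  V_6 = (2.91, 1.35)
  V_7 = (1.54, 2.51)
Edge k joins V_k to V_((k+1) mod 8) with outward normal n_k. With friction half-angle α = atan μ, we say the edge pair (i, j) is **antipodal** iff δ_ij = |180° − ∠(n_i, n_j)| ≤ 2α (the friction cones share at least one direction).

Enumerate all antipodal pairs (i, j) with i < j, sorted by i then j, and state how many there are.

count = 7; pairs: (0,3), (1,3), (1,4), (2,4), (2,5), (2,6), (3,7)

α = atan 0.45 = 24.23°;  2α = 48.46°
n_0 = (-0.3644, +0.9312)
n_1 = (-0.8120, +0.5836)
n_2 = (-0.9468, -0.3217)
n_3 = (+0.1857, -0.9826)
n_4 = (+0.9797, -0.2004)
n_5 = (+0.9513, +0.3083)
n_6 = (+0.6462, +0.7632)
n_7 = (+0.1315, +0.9913)
  (0,1): δ = 147.08°  ·
  (0,2): δ = 92.60°  ·
  (0,3): δ = 10.67°  ✓
  (0,4): δ = 57.07°  ·
  (0,5): δ = 86.59°  ·
  (0,6): δ = 118.37°  ·
  (0,7): δ = 151.07°  ·
  (1,2): δ = 125.53°  ·
  (1,3): δ = 43.59°  ✓
  (1,4): δ = 24.15°  ✓
  (1,5): δ = 53.66°  ·
  (1,6): δ = 85.45°  ·
  (1,7): δ = 118.15°  ·
  (2,3): δ = 98.06°  ·
  (2,4): δ = 30.33°  ✓
  (2,5): δ = 0.81°  ✓
  (2,6): δ = 30.98°  ✓
  (2,7): δ = 63.68°  ·
  (3,4): δ = 112.26°  ·
  (3,5): δ = 82.75°  ·
  (3,6): δ = 50.96°  ·
  (3,7): δ = 18.26°  ✓
  (4,5): δ = 150.48°  ·
  (4,6): δ = 118.69°  ·
  (4,7): δ = 86.00°  ·
  (5,6): δ = 148.21°  ·
  (5,7): δ = 115.51°  ·
  (6,7): δ = 147.30°  ·
antipodal pairs: 7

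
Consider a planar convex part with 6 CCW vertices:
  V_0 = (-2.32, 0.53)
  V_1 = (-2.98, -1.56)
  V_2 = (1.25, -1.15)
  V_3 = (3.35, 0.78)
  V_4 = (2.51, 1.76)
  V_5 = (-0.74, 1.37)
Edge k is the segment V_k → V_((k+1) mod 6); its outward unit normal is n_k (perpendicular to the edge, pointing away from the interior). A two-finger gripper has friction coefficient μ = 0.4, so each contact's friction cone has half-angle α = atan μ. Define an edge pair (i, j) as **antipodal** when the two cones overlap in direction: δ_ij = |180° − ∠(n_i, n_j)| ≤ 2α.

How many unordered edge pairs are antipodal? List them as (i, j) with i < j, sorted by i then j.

count = 5; pairs: (0,2), (1,4), (1,5), (2,4), (2,5)

α = atan 0.4 = 21.80°;  2α = 43.60°
n_0 = (-0.9536, +0.3011)
n_1 = (+0.0965, -0.9953)
n_2 = (+0.6767, -0.7363)
n_3 = (+0.7593, +0.6508)
n_4 = (-0.1191, +0.9929)
n_5 = (-0.4694, +0.8830)
  (0,1): δ = 66.94°  ·
  (0,2): δ = 29.89°  ✓
  (0,3): δ = 58.13°  ·
  (0,4): δ = 114.37°  ·
  (0,5): δ = 135.52°  ·
  (1,2): δ = 142.95°  ·
  (1,3): δ = 54.93°  ·
  (1,4): δ = 1.31°  ✓
  (1,5): δ = 22.46°  ✓
  (2,3): δ = 91.98°  ·
  (2,4): δ = 35.74°  ✓
  (2,5): δ = 14.59°  ✓
  (3,4): δ = 123.76°  ·
  (3,5): δ = 102.60°  ·
  (4,5): δ = 158.85°  ·
antipodal pairs: 5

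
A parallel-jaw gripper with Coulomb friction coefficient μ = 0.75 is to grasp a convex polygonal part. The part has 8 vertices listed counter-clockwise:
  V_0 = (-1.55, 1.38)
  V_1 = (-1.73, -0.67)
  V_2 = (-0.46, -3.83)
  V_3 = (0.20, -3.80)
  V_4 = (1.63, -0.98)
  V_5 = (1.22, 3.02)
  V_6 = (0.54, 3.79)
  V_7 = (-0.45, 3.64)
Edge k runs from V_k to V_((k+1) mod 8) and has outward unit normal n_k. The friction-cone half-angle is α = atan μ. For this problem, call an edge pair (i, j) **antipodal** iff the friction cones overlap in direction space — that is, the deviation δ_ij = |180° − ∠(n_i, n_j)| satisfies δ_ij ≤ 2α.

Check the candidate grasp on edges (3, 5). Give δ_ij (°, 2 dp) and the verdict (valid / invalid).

α = atan 0.75 = 36.87°;  2α = 73.74°
edge 3: e_3 = (+1.43, +2.82);  n_3 = (+0.8919, -0.4523)
edge 5: e_5 = (-0.68, +0.77);  n_5 = (+0.7496, +0.6619)
∠(n_3, n_5) = 68.34°
δ = |180° − 68.34°| = 111.66°
111.66° > 2α = 73.74°  →  invalid

δ = 111.66°, invalid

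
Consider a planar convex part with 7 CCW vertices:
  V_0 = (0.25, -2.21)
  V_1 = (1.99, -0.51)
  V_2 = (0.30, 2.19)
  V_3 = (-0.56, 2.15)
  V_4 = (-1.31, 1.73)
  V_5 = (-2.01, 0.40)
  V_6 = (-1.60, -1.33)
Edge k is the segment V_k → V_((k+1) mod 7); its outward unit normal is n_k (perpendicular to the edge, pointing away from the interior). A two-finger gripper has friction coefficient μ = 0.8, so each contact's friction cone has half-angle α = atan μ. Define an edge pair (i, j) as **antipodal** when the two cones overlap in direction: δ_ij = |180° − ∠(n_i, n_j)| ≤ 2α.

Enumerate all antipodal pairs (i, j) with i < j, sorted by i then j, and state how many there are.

α = atan 0.8 = 38.66°;  2α = 77.32°
n_0 = (+0.6988, -0.7153)
n_1 = (+0.8476, +0.5306)
n_2 = (-0.0465, +0.9989)
n_3 = (-0.4886, +0.8725)
n_4 = (-0.8849, +0.4657)
n_5 = (-0.9730, -0.2306)
n_6 = (-0.4296, -0.9030)
  (0,1): δ = 102.29°  ·
  (0,2): δ = 41.67°  ✓
  (0,3): δ = 15.08°  ✓
  (0,4): δ = 17.91°  ✓
  (0,5): δ = 59.00°  ✓
  (0,6): δ = 110.23°  ·
  (1,2): δ = 119.38°  ·
  (1,3): δ = 92.79°  ·
  (1,4): δ = 59.80°  ✓
  (1,5): δ = 18.71°  ✓
  (1,6): δ = 32.52°  ✓
  (2,3): δ = 153.41°  ·
  (2,4): δ = 120.42°  ·
  (2,5): δ = 79.33°  ·
  (2,6): δ = 28.10°  ✓
  (3,4): δ = 147.01°  ·
  (3,5): δ = 105.92°  ·
  (3,6): δ = 54.69°  ✓
  (4,5): δ = 138.91°  ·
  (4,6): δ = 87.68°  ·
  (5,6): δ = 128.77°  ·
antipodal pairs: 9

count = 9; pairs: (0,2), (0,3), (0,4), (0,5), (1,4), (1,5), (1,6), (2,6), (3,6)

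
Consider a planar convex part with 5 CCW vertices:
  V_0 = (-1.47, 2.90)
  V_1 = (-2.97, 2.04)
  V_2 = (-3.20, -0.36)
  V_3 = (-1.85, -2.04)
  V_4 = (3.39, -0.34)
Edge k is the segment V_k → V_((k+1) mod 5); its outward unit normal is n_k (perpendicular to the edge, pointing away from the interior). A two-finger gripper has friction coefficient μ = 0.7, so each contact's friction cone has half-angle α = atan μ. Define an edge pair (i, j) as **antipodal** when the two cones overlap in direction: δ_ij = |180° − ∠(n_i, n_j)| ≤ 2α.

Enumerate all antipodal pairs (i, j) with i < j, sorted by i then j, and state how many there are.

count = 5; pairs: (0,3), (1,3), (1,4), (2,4), (3,4)

α = atan 0.7 = 34.99°;  2α = 69.98°
n_0 = (-0.4974, +0.8675)
n_1 = (-0.9954, +0.0954)
n_2 = (-0.7795, -0.6264)
n_3 = (+0.3086, -0.9512)
n_4 = (+0.5547, +0.8321)
  (0,1): δ = 125.30°  ·
  (0,2): δ = 81.04°  ·
  (0,3): δ = 11.85°  ✓
  (0,4): δ = 116.48°  ·
  (1,2): δ = 135.74°  ·
  (1,3): δ = 66.55°  ✓
  (1,4): δ = 61.78°  ✓
  (2,3): δ = 110.81°  ·
  (2,4): δ = 17.53°  ✓
  (3,4): δ = 51.66°  ✓
antipodal pairs: 5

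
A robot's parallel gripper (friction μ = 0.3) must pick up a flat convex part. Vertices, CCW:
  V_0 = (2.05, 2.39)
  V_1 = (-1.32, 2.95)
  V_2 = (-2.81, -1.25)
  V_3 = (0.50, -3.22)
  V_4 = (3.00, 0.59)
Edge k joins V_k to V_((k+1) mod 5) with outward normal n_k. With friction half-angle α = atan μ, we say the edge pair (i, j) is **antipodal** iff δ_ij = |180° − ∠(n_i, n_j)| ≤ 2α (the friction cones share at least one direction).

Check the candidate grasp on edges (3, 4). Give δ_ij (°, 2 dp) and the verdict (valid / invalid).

α = atan 0.3 = 16.70°;  2α = 33.40°
edge 3: e_3 = (+2.50, +3.81);  n_3 = (+0.8361, -0.5486)
edge 4: e_4 = (-0.95, +1.80);  n_4 = (+0.8844, +0.4668)
∠(n_3, n_4) = 61.10°
δ = |180° − 61.10°| = 118.90°
118.90° > 2α = 33.40°  →  invalid

δ = 118.90°, invalid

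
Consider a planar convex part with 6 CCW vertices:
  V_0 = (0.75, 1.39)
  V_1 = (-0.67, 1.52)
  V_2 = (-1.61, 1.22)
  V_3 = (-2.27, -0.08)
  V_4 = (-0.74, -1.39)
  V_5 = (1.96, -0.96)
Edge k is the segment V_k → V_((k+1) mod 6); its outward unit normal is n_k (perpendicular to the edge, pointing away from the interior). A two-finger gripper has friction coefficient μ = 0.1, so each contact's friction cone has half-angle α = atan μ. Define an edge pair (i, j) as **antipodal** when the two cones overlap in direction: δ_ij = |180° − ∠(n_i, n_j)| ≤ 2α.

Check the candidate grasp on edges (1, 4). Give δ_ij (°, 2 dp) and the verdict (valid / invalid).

δ = 8.65°, valid

α = atan 0.1 = 5.71°;  2α = 11.42°
edge 1: e_1 = (-0.94, -0.30);  n_1 = (-0.3040, +0.9527)
edge 4: e_4 = (+2.70, +0.43);  n_4 = (+0.1573, -0.9876)
∠(n_1, n_4) = 171.35°
δ = |180° − 171.35°| = 8.65°
8.65° ≤ 2α = 11.42°  →  valid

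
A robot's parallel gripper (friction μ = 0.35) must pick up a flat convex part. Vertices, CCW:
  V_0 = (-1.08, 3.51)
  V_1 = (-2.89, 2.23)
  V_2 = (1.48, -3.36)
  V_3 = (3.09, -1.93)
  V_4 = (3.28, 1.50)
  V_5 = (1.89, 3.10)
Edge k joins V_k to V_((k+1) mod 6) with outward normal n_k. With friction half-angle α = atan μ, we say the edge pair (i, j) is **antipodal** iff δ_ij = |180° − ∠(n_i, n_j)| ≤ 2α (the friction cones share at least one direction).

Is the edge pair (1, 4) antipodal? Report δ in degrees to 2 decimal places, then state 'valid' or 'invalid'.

α = atan 0.35 = 19.29°;  2α = 38.58°
edge 1: e_1 = (+4.37, -5.59);  n_1 = (-0.7878, -0.6159)
edge 4: e_4 = (-1.39, +1.60);  n_4 = (+0.7549, +0.6558)
∠(n_1, n_4) = 177.03°
δ = |180° − 177.03°| = 2.97°
2.97° ≤ 2α = 38.58°  →  valid

δ = 2.97°, valid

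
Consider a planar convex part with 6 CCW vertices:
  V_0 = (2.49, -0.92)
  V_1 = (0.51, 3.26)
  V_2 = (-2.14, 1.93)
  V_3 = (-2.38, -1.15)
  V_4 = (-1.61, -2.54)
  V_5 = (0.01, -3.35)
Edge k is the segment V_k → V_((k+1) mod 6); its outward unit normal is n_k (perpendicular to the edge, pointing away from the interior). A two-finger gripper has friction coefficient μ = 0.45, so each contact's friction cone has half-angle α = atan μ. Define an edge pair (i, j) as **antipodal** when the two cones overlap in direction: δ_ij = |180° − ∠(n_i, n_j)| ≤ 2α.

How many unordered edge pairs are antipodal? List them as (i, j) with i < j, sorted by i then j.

α = atan 0.45 = 24.23°;  2α = 48.46°
n_0 = (+0.9037, +0.4281)
n_1 = (-0.4486, +0.8938)
n_2 = (-0.9970, +0.0777)
n_3 = (-0.8748, -0.4846)
n_4 = (-0.4472, -0.8944)
n_5 = (+0.6999, -0.7143)
  (0,1): δ = 88.69°  ·
  (0,2): δ = 29.80°  ✓
  (0,3): δ = 3.64°  ✓
  (0,4): δ = 38.09°  ✓
  (0,5): δ = 109.07°  ·
  (1,2): δ = 121.11°  ·
  (1,3): δ = 87.67°  ·
  (1,4): δ = 53.22°  ·
  (1,5): δ = 17.77°  ✓
  (2,3): δ = 146.56°  ·
  (2,4): δ = 112.11°  ·
  (2,5): δ = 41.13°  ✓
  (3,4): δ = 145.55°  ·
  (3,5): δ = 74.57°  ·
  (4,5): δ = 109.02°  ·
antipodal pairs: 5

count = 5; pairs: (0,2), (0,3), (0,4), (1,5), (2,5)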